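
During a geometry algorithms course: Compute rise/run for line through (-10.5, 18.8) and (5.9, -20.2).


slope = (y2-y1)/(x2-x1) = ((-20.2)-18.8)/(5.9-(-10.5)) = (-39)/16.4 = -2.378

-2.378


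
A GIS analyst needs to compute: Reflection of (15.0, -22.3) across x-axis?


Reflection over x-axis: (x,y) -> (x,-y)
(15, -22.3) -> (15, 22.3)

(15, 22.3)


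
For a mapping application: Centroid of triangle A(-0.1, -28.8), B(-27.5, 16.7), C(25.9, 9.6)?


Centroid = ((x_A+x_B+x_C)/3, (y_A+y_B+y_C)/3)
= (((-0.1)+(-27.5)+25.9)/3, ((-28.8)+16.7+9.6)/3)
= (-0.5667, -0.8333)

(-0.5667, -0.8333)


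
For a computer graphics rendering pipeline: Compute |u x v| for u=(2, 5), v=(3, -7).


|u x v| = |2*(-7) - 5*3|
= |(-14) - 15| = 29

29


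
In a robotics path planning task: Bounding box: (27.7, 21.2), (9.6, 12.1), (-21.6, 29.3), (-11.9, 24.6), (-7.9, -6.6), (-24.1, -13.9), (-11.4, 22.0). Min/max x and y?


x range: [-24.1, 27.7]
y range: [-13.9, 29.3]
Bounding box: (-24.1,-13.9) to (27.7,29.3)

(-24.1,-13.9) to (27.7,29.3)


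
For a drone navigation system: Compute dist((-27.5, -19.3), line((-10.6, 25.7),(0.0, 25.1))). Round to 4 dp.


|cross product| = 487.14
|line direction| = sqrt(112.72) = 10.617
Distance = 487.14/sqrt(112.72) = 45.8832

45.8832


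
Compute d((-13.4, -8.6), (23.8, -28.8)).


dx=37.2, dy=-20.2
d^2 = 37.2^2 + (-20.2)^2 = 1791.88
d = sqrt(1791.88) = 42.3306

42.3306


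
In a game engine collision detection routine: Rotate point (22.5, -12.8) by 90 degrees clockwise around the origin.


90° CW: (x,y) -> (y, -x)
(22.5,-12.8) -> (-12.8, -22.5)

(-12.8, -22.5)


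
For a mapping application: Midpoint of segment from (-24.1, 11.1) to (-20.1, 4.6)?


M = (((-24.1)+(-20.1))/2, (11.1+4.6)/2)
= (-22.1, 7.85)

(-22.1, 7.85)


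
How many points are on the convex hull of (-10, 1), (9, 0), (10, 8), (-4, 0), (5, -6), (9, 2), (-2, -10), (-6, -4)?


Convex hull vertices (CCW): (-10, 1), (-2, -10), (5, -6), (9, 0), (10, 8)
Count = 5

5


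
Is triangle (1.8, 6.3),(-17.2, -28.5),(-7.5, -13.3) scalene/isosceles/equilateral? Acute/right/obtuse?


Side lengths squared: AB^2=1572.04, BC^2=325.13, CA^2=470.65
Sorted: [325.13, 470.65, 1572.04]
By sides: Scalene, By angles: Obtuse

Scalene, Obtuse


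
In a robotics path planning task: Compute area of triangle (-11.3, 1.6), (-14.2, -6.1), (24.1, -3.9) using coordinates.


Area = |x_A(y_B-y_C) + x_B(y_C-y_A) + x_C(y_A-y_B)|/2
= |24.86 + 78.1 + 185.57|/2
= 288.53/2 = 144.265

144.265


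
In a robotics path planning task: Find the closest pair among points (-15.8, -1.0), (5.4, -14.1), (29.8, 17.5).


d(P0,P1) = 24.9209, d(P0,P2) = 49.2099, d(P1,P2) = 39.9239
Closest: P0 and P1

Closest pair: (-15.8, -1.0) and (5.4, -14.1), distance = 24.9209


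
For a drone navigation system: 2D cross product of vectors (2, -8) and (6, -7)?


u x v = u_x*v_y - u_y*v_x = 2*(-7) - (-8)*6
= (-14) - (-48) = 34

34


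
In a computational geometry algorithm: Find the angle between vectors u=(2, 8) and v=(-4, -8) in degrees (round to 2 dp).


u.v = -72, |u| = sqrt(68) = 8.2462, |v| = sqrt(80) = 8.9443
cos(theta) = u.v/(|u||v|) = -72/sqrt(5440) = -0.976187
theta = acos(-0.976187) = 167.47 degrees

167.47 degrees


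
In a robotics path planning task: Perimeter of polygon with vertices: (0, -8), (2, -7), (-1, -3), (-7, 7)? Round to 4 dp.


Sides: (0, -8)->(2, -7): sqrt(5) = 2.236068, (2, -7)->(-1, -3): sqrt(25) = 5, (-1, -3)->(-7, 7): sqrt(136) = 11.661904, (-7, 7)->(0, -8): sqrt(274) = 16.552945
Sum = 35.450917
Perimeter = 35.4509

35.4509


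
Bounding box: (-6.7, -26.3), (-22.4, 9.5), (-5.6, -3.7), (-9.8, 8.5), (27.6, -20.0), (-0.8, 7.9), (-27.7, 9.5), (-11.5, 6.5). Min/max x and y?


x range: [-27.7, 27.6]
y range: [-26.3, 9.5]
Bounding box: (-27.7,-26.3) to (27.6,9.5)

(-27.7,-26.3) to (27.6,9.5)


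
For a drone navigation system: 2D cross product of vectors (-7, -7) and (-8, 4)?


u x v = u_x*v_y - u_y*v_x = (-7)*4 - (-7)*(-8)
= (-28) - 56 = -84

-84


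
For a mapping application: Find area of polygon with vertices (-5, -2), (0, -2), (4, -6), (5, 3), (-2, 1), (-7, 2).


Shoelace sum: ((-5)*(-2) - 0*(-2)) + (0*(-6) - 4*(-2)) + (4*3 - 5*(-6)) + (5*1 - (-2)*3) + ((-2)*2 - (-7)*1) + ((-7)*(-2) - (-5)*2)
= 98
Area = |98|/2 = 49

49


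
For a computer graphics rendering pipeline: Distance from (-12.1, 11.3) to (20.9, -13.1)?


dx=33, dy=-24.4
d^2 = 33^2 + (-24.4)^2 = 1684.36
d = sqrt(1684.36) = 41.041

41.041


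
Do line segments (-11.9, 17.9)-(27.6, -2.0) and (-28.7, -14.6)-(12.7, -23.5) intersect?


Cross products: d1=1495.02, d2=1022.71, d3=-1618.07, d4=-1145.76
d1*d2 < 0 and d3*d4 < 0? no

No, they don't intersect


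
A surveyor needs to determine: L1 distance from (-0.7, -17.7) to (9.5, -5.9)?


|(-0.7)-9.5| + |(-17.7)-(-5.9)| = 10.2 + 11.8 = 22

22


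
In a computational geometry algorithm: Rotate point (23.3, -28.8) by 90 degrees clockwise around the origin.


90° CW: (x,y) -> (y, -x)
(23.3,-28.8) -> (-28.8, -23.3)

(-28.8, -23.3)


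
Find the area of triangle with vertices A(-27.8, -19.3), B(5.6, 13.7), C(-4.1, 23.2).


Area = |x_A(y_B-y_C) + x_B(y_C-y_A) + x_C(y_A-y_B)|/2
= |264.1 + 238 + 135.3|/2
= 637.4/2 = 318.7

318.7


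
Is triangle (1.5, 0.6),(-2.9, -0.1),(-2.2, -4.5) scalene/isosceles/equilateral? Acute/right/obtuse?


Side lengths squared: AB^2=19.85, BC^2=19.85, CA^2=39.7
Sorted: [19.85, 19.85, 39.7]
By sides: Isosceles, By angles: Right

Isosceles, Right


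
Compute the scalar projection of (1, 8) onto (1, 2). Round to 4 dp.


u.v = 17, |v| = sqrt(5) = 2.2361
Scalar projection = u.v / |v| = 17 / sqrt(5) = 7.6026

7.6026


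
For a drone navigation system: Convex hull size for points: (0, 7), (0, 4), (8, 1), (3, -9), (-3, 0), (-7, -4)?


Convex hull vertices (CCW): (-7, -4), (3, -9), (8, 1), (0, 7)
Count = 4

4


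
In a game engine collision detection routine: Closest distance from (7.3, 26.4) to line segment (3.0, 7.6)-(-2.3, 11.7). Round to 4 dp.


Project P onto AB: t = 1 (clamped to [0,1])
Closest point on segment: (-2.3, 11.7)
Distance: 17.557

17.557


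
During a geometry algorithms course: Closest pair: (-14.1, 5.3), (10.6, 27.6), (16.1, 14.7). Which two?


d(P0,P1) = 33.2773, d(P0,P2) = 31.6291, d(P1,P2) = 14.0236
Closest: P1 and P2

Closest pair: (10.6, 27.6) and (16.1, 14.7), distance = 14.0236


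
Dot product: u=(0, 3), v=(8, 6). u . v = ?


u . v = u_x*v_x + u_y*v_y = 0*8 + 3*6
= 0 + 18 = 18

18


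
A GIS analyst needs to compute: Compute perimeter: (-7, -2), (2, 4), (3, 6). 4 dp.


Sides: (-7, -2)->(2, 4): sqrt(117) = 10.816654, (2, 4)->(3, 6): sqrt(5) = 2.236068, (3, 6)->(-7, -2): sqrt(164) = 12.806248
Sum = 25.85897
Perimeter = 25.859

25.859


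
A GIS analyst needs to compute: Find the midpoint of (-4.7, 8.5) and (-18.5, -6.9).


M = (((-4.7)+(-18.5))/2, (8.5+(-6.9))/2)
= (-11.6, 0.8)

(-11.6, 0.8)


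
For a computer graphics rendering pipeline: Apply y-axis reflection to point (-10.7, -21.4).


Reflection over y-axis: (x,y) -> (-x,y)
(-10.7, -21.4) -> (10.7, -21.4)

(10.7, -21.4)


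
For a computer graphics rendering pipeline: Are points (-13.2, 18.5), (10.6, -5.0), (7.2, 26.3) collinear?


Cross product: (10.6-(-13.2))*(26.3-18.5) - ((-5)-18.5)*(7.2-(-13.2))
= 665.04

No, not collinear


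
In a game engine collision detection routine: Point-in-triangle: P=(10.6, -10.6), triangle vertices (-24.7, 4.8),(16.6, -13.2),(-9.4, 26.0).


Cross products: AB x AP = -0.62, BC x BP = 167.6, CA x CP = 983.98
All same sign? no

No, outside


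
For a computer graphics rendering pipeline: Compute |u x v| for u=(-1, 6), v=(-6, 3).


|u x v| = |(-1)*3 - 6*(-6)|
= |(-3) - (-36)| = 33

33


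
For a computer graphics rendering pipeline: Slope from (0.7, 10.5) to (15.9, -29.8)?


slope = (y2-y1)/(x2-x1) = ((-29.8)-10.5)/(15.9-0.7) = (-40.3)/15.2 = -2.6513

-2.6513


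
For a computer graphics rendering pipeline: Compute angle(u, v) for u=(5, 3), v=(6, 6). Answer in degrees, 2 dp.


u.v = 48, |u| = sqrt(34) = 5.831, |v| = sqrt(72) = 8.4853
cos(theta) = u.v/(|u||v|) = 48/sqrt(2448) = 0.970143
theta = acos(0.970143) = 14.04 degrees

14.04 degrees


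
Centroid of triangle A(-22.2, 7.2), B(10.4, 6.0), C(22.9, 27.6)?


Centroid = ((x_A+x_B+x_C)/3, (y_A+y_B+y_C)/3)
= (((-22.2)+10.4+22.9)/3, (7.2+6+27.6)/3)
= (3.7, 13.6)

(3.7, 13.6)


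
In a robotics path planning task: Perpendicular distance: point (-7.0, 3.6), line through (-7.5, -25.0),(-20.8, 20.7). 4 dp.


|cross product| = 403.23
|line direction| = sqrt(2265.38) = 47.596
Distance = 403.23/sqrt(2265.38) = 8.4719

8.4719


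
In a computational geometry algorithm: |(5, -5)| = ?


|u| = sqrt(5^2 + (-5)^2) = sqrt(50) = 7.0711

7.0711


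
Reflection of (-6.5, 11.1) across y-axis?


Reflection over y-axis: (x,y) -> (-x,y)
(-6.5, 11.1) -> (6.5, 11.1)

(6.5, 11.1)


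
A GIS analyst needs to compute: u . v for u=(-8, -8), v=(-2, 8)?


u . v = u_x*v_x + u_y*v_y = (-8)*(-2) + (-8)*8
= 16 + (-64) = -48

-48


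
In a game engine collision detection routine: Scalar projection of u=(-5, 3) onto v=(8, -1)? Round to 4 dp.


u.v = -43, |v| = sqrt(65) = 8.0623
Scalar projection = u.v / |v| = -43 / sqrt(65) = -5.3335

-5.3335


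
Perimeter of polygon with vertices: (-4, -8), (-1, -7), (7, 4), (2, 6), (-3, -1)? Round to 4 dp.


Sides: (-4, -8)->(-1, -7): sqrt(10) = 3.162278, (-1, -7)->(7, 4): sqrt(185) = 13.601471, (7, 4)->(2, 6): sqrt(29) = 5.385165, (2, 6)->(-3, -1): sqrt(74) = 8.602325, (-3, -1)->(-4, -8): sqrt(50) = 7.071068
Sum = 37.822307
Perimeter = 37.8223

37.8223


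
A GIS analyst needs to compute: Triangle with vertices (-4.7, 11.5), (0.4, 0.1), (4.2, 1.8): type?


Side lengths squared: AB^2=155.97, BC^2=17.33, CA^2=173.3
Sorted: [17.33, 155.97, 173.3]
By sides: Scalene, By angles: Right

Scalene, Right


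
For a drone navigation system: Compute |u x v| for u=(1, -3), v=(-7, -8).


|u x v| = |1*(-8) - (-3)*(-7)|
= |(-8) - 21| = 29

29


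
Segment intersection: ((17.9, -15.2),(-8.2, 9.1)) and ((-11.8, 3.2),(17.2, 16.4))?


Cross products: d1=-925.64, d2=123.58, d3=241.47, d4=-807.75
d1*d2 < 0 and d3*d4 < 0? yes

Yes, they intersect


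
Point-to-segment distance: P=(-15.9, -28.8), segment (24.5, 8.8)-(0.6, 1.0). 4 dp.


Project P onto AB: t = 1 (clamped to [0,1])
Closest point on segment: (0.6, 1)
Distance: 34.063

34.063


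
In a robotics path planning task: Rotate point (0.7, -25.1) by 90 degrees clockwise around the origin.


90° CW: (x,y) -> (y, -x)
(0.7,-25.1) -> (-25.1, -0.7)

(-25.1, -0.7)


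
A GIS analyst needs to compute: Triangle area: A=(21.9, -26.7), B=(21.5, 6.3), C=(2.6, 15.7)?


Area = |x_A(y_B-y_C) + x_B(y_C-y_A) + x_C(y_A-y_B)|/2
= |(-205.86) + 911.6 + (-85.8)|/2
= 619.94/2 = 309.97

309.97


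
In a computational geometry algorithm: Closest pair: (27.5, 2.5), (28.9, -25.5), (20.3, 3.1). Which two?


d(P0,P1) = 28.035, d(P0,P2) = 7.225, d(P1,P2) = 29.865
Closest: P0 and P2

Closest pair: (27.5, 2.5) and (20.3, 3.1), distance = 7.225


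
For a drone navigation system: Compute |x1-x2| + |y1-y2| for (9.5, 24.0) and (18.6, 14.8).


|9.5-18.6| + |24-14.8| = 9.1 + 9.2 = 18.3

18.3


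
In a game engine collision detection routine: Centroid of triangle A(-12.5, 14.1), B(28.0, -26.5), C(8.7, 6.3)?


Centroid = ((x_A+x_B+x_C)/3, (y_A+y_B+y_C)/3)
= (((-12.5)+28+8.7)/3, (14.1+(-26.5)+6.3)/3)
= (8.0667, -2.0333)

(8.0667, -2.0333)


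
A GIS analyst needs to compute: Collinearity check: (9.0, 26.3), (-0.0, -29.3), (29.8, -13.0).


Cross product: (0-9)*((-13)-26.3) - ((-29.3)-26.3)*(29.8-9)
= 1510.18

No, not collinear


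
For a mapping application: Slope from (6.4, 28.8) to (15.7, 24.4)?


slope = (y2-y1)/(x2-x1) = (24.4-28.8)/(15.7-6.4) = (-4.4)/9.3 = -0.4731

-0.4731


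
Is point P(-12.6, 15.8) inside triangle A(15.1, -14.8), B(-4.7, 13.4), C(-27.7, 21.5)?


Cross products: AB x AP = 175.26, BC x BP = 8.79, CA x CP = 304.17
All same sign? yes

Yes, inside


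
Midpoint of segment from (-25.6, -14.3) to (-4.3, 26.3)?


M = (((-25.6)+(-4.3))/2, ((-14.3)+26.3)/2)
= (-14.95, 6)

(-14.95, 6)


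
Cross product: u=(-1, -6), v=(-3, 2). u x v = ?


u x v = u_x*v_y - u_y*v_x = (-1)*2 - (-6)*(-3)
= (-2) - 18 = -20

-20


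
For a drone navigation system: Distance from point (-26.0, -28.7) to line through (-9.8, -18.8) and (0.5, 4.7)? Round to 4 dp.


|cross product| = 278.73
|line direction| = sqrt(658.34) = 25.6581
Distance = 278.73/sqrt(658.34) = 10.8632

10.8632


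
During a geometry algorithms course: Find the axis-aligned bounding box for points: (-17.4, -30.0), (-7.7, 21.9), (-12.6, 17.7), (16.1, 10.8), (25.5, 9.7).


x range: [-17.4, 25.5]
y range: [-30, 21.9]
Bounding box: (-17.4,-30) to (25.5,21.9)

(-17.4,-30) to (25.5,21.9)


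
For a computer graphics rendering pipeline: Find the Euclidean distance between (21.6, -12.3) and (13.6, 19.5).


dx=-8, dy=31.8
d^2 = (-8)^2 + 31.8^2 = 1075.24
d = sqrt(1075.24) = 32.7909

32.7909


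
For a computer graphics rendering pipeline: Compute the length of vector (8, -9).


|u| = sqrt(8^2 + (-9)^2) = sqrt(145) = 12.0416

12.0416


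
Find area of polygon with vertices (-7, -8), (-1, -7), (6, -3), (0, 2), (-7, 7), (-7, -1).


Shoelace sum: ((-7)*(-7) - (-1)*(-8)) + ((-1)*(-3) - 6*(-7)) + (6*2 - 0*(-3)) + (0*7 - (-7)*2) + ((-7)*(-1) - (-7)*7) + ((-7)*(-8) - (-7)*(-1))
= 217
Area = |217|/2 = 108.5

108.5


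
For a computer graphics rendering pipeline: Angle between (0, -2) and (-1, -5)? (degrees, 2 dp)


u.v = 10, |u| = sqrt(4) = 2, |v| = sqrt(26) = 5.099
cos(theta) = u.v/(|u||v|) = 10/sqrt(104) = 0.980581
theta = acos(0.980581) = 11.31 degrees

11.31 degrees


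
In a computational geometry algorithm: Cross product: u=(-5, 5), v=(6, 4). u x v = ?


u x v = u_x*v_y - u_y*v_x = (-5)*4 - 5*6
= (-20) - 30 = -50

-50


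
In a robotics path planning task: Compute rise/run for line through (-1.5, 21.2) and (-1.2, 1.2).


slope = (y2-y1)/(x2-x1) = (1.2-21.2)/((-1.2)-(-1.5)) = (-20)/0.3 = -66.6667

-66.6667


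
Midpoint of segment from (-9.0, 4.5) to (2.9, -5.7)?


M = (((-9)+2.9)/2, (4.5+(-5.7))/2)
= (-3.05, -0.6)

(-3.05, -0.6)


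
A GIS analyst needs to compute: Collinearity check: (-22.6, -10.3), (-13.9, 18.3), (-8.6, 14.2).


Cross product: ((-13.9)-(-22.6))*(14.2-(-10.3)) - (18.3-(-10.3))*((-8.6)-(-22.6))
= -187.25

No, not collinear


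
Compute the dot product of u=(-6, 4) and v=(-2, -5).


u . v = u_x*v_x + u_y*v_y = (-6)*(-2) + 4*(-5)
= 12 + (-20) = -8

-8


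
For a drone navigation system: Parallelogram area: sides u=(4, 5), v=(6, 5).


|u x v| = |4*5 - 5*6|
= |20 - 30| = 10

10


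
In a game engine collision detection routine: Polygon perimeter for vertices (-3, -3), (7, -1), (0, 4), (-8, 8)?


Sides: (-3, -3)->(7, -1): sqrt(104) = 10.198039, (7, -1)->(0, 4): sqrt(74) = 8.602325, (0, 4)->(-8, 8): sqrt(80) = 8.944272, (-8, 8)->(-3, -3): sqrt(146) = 12.083046
Sum = 39.827682
Perimeter = 39.8277

39.8277


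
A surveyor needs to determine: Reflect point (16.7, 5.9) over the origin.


Reflection over origin: (x,y) -> (-x,-y)
(16.7, 5.9) -> (-16.7, -5.9)

(-16.7, -5.9)


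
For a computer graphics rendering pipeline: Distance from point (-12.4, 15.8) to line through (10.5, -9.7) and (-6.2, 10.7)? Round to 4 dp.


|cross product| = 41.31
|line direction| = sqrt(695.05) = 26.3638
Distance = 41.31/sqrt(695.05) = 1.5669

1.5669


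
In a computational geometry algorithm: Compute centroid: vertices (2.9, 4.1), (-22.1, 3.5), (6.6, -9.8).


Centroid = ((x_A+x_B+x_C)/3, (y_A+y_B+y_C)/3)
= ((2.9+(-22.1)+6.6)/3, (4.1+3.5+(-9.8))/3)
= (-4.2, -0.7333)

(-4.2, -0.7333)


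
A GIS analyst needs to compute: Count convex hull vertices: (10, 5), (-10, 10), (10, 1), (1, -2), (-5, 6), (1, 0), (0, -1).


Convex hull vertices (CCW): (-10, 10), (0, -1), (1, -2), (10, 1), (10, 5)
Count = 5

5


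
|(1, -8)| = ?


|u| = sqrt(1^2 + (-8)^2) = sqrt(65) = 8.0623

8.0623


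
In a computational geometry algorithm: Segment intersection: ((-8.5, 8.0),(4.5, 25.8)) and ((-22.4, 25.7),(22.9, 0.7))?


Cross products: d1=-454.31, d2=677.03, d3=477.52, d4=-653.82
d1*d2 < 0 and d3*d4 < 0? yes

Yes, they intersect


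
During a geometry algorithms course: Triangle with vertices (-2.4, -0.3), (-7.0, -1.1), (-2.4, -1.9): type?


Side lengths squared: AB^2=21.8, BC^2=21.8, CA^2=2.56
Sorted: [2.56, 21.8, 21.8]
By sides: Isosceles, By angles: Acute

Isosceles, Acute


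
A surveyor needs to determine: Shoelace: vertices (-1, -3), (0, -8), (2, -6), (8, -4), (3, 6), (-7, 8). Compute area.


Shoelace sum: ((-1)*(-8) - 0*(-3)) + (0*(-6) - 2*(-8)) + (2*(-4) - 8*(-6)) + (8*6 - 3*(-4)) + (3*8 - (-7)*6) + ((-7)*(-3) - (-1)*8)
= 219
Area = |219|/2 = 109.5

109.5


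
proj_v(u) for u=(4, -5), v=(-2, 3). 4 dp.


u.v = -23, |v| = sqrt(13) = 3.6056
Scalar projection = u.v / |v| = -23 / sqrt(13) = -6.3791

-6.3791


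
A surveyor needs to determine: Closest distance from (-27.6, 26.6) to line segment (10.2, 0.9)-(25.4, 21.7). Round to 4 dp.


Project P onto AB: t = 0 (clamped to [0,1])
Closest point on segment: (10.2, 0.9)
Distance: 45.7092

45.7092


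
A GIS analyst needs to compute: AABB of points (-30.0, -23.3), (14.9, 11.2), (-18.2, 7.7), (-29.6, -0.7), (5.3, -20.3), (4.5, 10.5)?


x range: [-30, 14.9]
y range: [-23.3, 11.2]
Bounding box: (-30,-23.3) to (14.9,11.2)

(-30,-23.3) to (14.9,11.2)


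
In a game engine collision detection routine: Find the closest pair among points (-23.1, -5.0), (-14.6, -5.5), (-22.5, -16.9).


d(P0,P1) = 8.5147, d(P0,P2) = 11.9151, d(P1,P2) = 13.8698
Closest: P0 and P1

Closest pair: (-23.1, -5.0) and (-14.6, -5.5), distance = 8.5147


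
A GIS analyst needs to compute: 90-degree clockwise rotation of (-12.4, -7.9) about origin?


90° CW: (x,y) -> (y, -x)
(-12.4,-7.9) -> (-7.9, 12.4)

(-7.9, 12.4)


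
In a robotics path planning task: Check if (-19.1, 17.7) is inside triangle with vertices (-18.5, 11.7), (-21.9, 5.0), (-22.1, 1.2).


Cross products: AB x AP = -24.42, BC x BP = 8.1, CA x CP = 27.9
All same sign? no

No, outside


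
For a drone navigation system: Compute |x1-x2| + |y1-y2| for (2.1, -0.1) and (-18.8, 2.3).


|2.1-(-18.8)| + |(-0.1)-2.3| = 20.9 + 2.4 = 23.3

23.3


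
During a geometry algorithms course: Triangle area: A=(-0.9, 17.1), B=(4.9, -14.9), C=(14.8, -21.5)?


Area = |x_A(y_B-y_C) + x_B(y_C-y_A) + x_C(y_A-y_B)|/2
= |(-5.94) + (-189.14) + 473.6|/2
= 278.52/2 = 139.26

139.26


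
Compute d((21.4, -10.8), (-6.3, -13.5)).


dx=-27.7, dy=-2.7
d^2 = (-27.7)^2 + (-2.7)^2 = 774.58
d = sqrt(774.58) = 27.8313

27.8313


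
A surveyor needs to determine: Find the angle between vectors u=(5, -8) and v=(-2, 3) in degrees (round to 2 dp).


u.v = -34, |u| = sqrt(89) = 9.434, |v| = sqrt(13) = 3.6056
cos(theta) = u.v/(|u||v|) = -34/sqrt(1157) = -0.999568
theta = acos(-0.999568) = 178.32 degrees

178.32 degrees


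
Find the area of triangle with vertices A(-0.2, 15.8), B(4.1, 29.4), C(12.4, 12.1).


Area = |x_A(y_B-y_C) + x_B(y_C-y_A) + x_C(y_A-y_B)|/2
= |(-3.46) + (-15.17) + (-168.64)|/2
= 187.27/2 = 93.635

93.635


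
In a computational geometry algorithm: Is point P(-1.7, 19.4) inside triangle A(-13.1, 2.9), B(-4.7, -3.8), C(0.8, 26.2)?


Cross products: AB x AP = 214.98, BC x BP = 37.6, CA x CP = 36.27
All same sign? yes

Yes, inside


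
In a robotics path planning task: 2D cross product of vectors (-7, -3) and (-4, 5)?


u x v = u_x*v_y - u_y*v_x = (-7)*5 - (-3)*(-4)
= (-35) - 12 = -47

-47


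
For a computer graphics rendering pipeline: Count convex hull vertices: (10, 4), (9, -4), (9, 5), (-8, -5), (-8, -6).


Convex hull vertices (CCW): (-8, -6), (9, -4), (10, 4), (9, 5), (-8, -5)
Count = 5

5


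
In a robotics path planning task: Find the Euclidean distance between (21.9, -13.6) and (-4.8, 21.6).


dx=-26.7, dy=35.2
d^2 = (-26.7)^2 + 35.2^2 = 1951.93
d = sqrt(1951.93) = 44.1807

44.1807


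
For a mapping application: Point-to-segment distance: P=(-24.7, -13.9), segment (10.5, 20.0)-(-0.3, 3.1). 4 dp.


Project P onto AB: t = 1 (clamped to [0,1])
Closest point on segment: (-0.3, 3.1)
Distance: 29.7382

29.7382


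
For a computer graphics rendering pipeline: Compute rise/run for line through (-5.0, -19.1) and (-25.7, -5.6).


slope = (y2-y1)/(x2-x1) = ((-5.6)-(-19.1))/((-25.7)-(-5)) = 13.5/(-20.7) = -0.6522

-0.6522


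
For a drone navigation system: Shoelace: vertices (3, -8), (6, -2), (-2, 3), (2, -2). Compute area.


Shoelace sum: (3*(-2) - 6*(-8)) + (6*3 - (-2)*(-2)) + ((-2)*(-2) - 2*3) + (2*(-8) - 3*(-2))
= 44
Area = |44|/2 = 22

22


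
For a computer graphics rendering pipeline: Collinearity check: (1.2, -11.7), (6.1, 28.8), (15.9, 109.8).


Cross product: (6.1-1.2)*(109.8-(-11.7)) - (28.8-(-11.7))*(15.9-1.2)
= 0

Yes, collinear


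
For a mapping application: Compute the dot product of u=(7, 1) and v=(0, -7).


u . v = u_x*v_x + u_y*v_y = 7*0 + 1*(-7)
= 0 + (-7) = -7

-7


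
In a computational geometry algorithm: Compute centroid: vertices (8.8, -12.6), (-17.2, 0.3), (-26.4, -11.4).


Centroid = ((x_A+x_B+x_C)/3, (y_A+y_B+y_C)/3)
= ((8.8+(-17.2)+(-26.4))/3, ((-12.6)+0.3+(-11.4))/3)
= (-11.6, -7.9)

(-11.6, -7.9)


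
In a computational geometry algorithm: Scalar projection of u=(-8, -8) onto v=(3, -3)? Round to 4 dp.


u.v = 0, |v| = sqrt(18) = 4.2426
Scalar projection = u.v / |v| = 0 / sqrt(18) = 0

0


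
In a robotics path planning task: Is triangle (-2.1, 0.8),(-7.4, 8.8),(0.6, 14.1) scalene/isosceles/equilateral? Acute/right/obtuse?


Side lengths squared: AB^2=92.09, BC^2=92.09, CA^2=184.18
Sorted: [92.09, 92.09, 184.18]
By sides: Isosceles, By angles: Right

Isosceles, Right


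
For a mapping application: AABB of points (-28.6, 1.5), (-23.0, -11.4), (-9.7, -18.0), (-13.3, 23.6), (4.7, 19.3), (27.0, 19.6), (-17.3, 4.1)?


x range: [-28.6, 27]
y range: [-18, 23.6]
Bounding box: (-28.6,-18) to (27,23.6)

(-28.6,-18) to (27,23.6)


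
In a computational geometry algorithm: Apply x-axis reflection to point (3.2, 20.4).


Reflection over x-axis: (x,y) -> (x,-y)
(3.2, 20.4) -> (3.2, -20.4)

(3.2, -20.4)


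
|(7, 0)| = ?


|u| = sqrt(7^2 + 0^2) = sqrt(49) = 7

7


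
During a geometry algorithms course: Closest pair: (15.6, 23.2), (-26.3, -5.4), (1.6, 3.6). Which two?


d(P0,P1) = 50.7304, d(P0,P2) = 24.0865, d(P1,P2) = 29.3157
Closest: P0 and P2

Closest pair: (15.6, 23.2) and (1.6, 3.6), distance = 24.0865


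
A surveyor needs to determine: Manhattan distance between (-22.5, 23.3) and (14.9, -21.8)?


|(-22.5)-14.9| + |23.3-(-21.8)| = 37.4 + 45.1 = 82.5

82.5


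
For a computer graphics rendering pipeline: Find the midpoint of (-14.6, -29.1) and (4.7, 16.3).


M = (((-14.6)+4.7)/2, ((-29.1)+16.3)/2)
= (-4.95, -6.4)

(-4.95, -6.4)


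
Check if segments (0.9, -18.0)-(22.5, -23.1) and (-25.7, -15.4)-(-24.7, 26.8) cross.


Cross products: d1=-1125.12, d2=-2041.74, d3=-79.5, d4=837.12
d1*d2 < 0 and d3*d4 < 0? no

No, they don't intersect


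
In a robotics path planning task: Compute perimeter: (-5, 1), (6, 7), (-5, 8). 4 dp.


Sides: (-5, 1)->(6, 7): sqrt(157) = 12.529964, (6, 7)->(-5, 8): sqrt(122) = 11.045361, (-5, 8)->(-5, 1): sqrt(49) = 7
Sum = 30.575325
Perimeter = 30.5753

30.5753


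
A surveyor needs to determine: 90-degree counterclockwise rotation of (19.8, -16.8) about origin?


90° CCW: (x,y) -> (-y, x)
(19.8,-16.8) -> (16.8, 19.8)

(16.8, 19.8)


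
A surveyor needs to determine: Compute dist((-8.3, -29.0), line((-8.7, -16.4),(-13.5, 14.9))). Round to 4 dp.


|cross product| = 47.96
|line direction| = sqrt(1002.73) = 31.6659
Distance = 47.96/sqrt(1002.73) = 1.5146

1.5146


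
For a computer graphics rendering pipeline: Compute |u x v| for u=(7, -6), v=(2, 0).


|u x v| = |7*0 - (-6)*2|
= |0 - (-12)| = 12

12


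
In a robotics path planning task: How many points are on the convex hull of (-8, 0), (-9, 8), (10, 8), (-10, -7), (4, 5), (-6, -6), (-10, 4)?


Convex hull vertices (CCW): (-10, -7), (-6, -6), (10, 8), (-9, 8), (-10, 4)
Count = 5

5


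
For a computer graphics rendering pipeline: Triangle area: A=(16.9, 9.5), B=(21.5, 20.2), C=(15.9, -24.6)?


Area = |x_A(y_B-y_C) + x_B(y_C-y_A) + x_C(y_A-y_B)|/2
= |757.12 + (-733.15) + (-170.13)|/2
= 146.16/2 = 73.08

73.08


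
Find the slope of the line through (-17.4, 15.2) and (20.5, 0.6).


slope = (y2-y1)/(x2-x1) = (0.6-15.2)/(20.5-(-17.4)) = (-14.6)/37.9 = -0.3852

-0.3852


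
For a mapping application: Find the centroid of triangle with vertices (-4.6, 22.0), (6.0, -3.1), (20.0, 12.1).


Centroid = ((x_A+x_B+x_C)/3, (y_A+y_B+y_C)/3)
= (((-4.6)+6+20)/3, (22+(-3.1)+12.1)/3)
= (7.1333, 10.3333)

(7.1333, 10.3333)


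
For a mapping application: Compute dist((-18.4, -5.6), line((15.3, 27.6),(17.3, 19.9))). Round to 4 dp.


|cross product| = 325.89
|line direction| = sqrt(63.29) = 7.9555
Distance = 325.89/sqrt(63.29) = 40.9641

40.9641


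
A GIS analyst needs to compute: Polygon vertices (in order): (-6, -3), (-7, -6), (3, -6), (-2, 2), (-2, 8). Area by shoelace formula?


Shoelace sum: ((-6)*(-6) - (-7)*(-3)) + ((-7)*(-6) - 3*(-6)) + (3*2 - (-2)*(-6)) + ((-2)*8 - (-2)*2) + ((-2)*(-3) - (-6)*8)
= 111
Area = |111|/2 = 55.5

55.5


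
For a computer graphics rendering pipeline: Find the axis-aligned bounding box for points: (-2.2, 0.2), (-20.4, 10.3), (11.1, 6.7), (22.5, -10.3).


x range: [-20.4, 22.5]
y range: [-10.3, 10.3]
Bounding box: (-20.4,-10.3) to (22.5,10.3)

(-20.4,-10.3) to (22.5,10.3)


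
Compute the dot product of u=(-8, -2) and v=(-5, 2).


u . v = u_x*v_x + u_y*v_y = (-8)*(-5) + (-2)*2
= 40 + (-4) = 36

36


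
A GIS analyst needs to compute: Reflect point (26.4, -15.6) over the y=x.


Reflection over y=x: (x,y) -> (y,x)
(26.4, -15.6) -> (-15.6, 26.4)

(-15.6, 26.4)


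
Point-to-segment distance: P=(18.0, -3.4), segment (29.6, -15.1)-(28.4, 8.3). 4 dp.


Project P onto AB: t = 0.524 (clamped to [0,1])
Closest point on segment: (28.9711, -2.8374)
Distance: 10.9856

10.9856


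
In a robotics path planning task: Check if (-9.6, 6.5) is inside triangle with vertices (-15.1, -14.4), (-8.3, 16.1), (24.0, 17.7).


Cross products: AB x AP = -25.63, BC x BP = -308, CA x CP = -640.64
All same sign? yes

Yes, inside


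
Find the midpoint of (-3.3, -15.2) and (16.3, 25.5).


M = (((-3.3)+16.3)/2, ((-15.2)+25.5)/2)
= (6.5, 5.15)

(6.5, 5.15)


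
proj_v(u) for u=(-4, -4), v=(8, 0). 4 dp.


u.v = -32, |v| = sqrt(64) = 8
Scalar projection = u.v / |v| = -32 / sqrt(64) = -4

-4


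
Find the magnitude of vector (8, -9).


|u| = sqrt(8^2 + (-9)^2) = sqrt(145) = 12.0416

12.0416


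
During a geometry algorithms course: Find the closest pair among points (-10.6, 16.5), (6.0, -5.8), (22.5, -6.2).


d(P0,P1) = 27.8002, d(P0,P2) = 40.136, d(P1,P2) = 16.5048
Closest: P1 and P2

Closest pair: (6.0, -5.8) and (22.5, -6.2), distance = 16.5048


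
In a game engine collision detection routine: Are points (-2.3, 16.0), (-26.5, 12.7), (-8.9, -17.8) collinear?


Cross product: ((-26.5)-(-2.3))*((-17.8)-16) - (12.7-16)*((-8.9)-(-2.3))
= 796.18

No, not collinear


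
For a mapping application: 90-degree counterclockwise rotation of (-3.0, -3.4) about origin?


90° CCW: (x,y) -> (-y, x)
(-3,-3.4) -> (3.4, -3)

(3.4, -3)


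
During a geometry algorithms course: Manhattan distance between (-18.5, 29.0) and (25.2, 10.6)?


|(-18.5)-25.2| + |29-10.6| = 43.7 + 18.4 = 62.1

62.1


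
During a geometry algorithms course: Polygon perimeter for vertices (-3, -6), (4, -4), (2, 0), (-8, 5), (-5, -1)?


Sides: (-3, -6)->(4, -4): sqrt(53) = 7.28011, (4, -4)->(2, 0): sqrt(20) = 4.472136, (2, 0)->(-8, 5): sqrt(125) = 11.18034, (-8, 5)->(-5, -1): sqrt(45) = 6.708204, (-5, -1)->(-3, -6): sqrt(29) = 5.385165
Sum = 35.025955
Perimeter = 35.026

35.026


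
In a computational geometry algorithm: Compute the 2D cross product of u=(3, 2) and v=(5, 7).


u x v = u_x*v_y - u_y*v_x = 3*7 - 2*5
= 21 - 10 = 11

11


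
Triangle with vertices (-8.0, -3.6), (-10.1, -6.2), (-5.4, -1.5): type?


Side lengths squared: AB^2=11.17, BC^2=44.18, CA^2=11.17
Sorted: [11.17, 11.17, 44.18]
By sides: Isosceles, By angles: Obtuse

Isosceles, Obtuse


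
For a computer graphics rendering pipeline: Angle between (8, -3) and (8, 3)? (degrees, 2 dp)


u.v = 55, |u| = sqrt(73) = 8.544, |v| = sqrt(73) = 8.544
cos(theta) = u.v/(|u||v|) = 55/sqrt(5329) = 0.753425
theta = acos(0.753425) = 41.11 degrees

41.11 degrees


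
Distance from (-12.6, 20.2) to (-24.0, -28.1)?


dx=-11.4, dy=-48.3
d^2 = (-11.4)^2 + (-48.3)^2 = 2462.85
d = sqrt(2462.85) = 49.6271

49.6271


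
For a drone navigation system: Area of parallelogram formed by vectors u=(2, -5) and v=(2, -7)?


|u x v| = |2*(-7) - (-5)*2|
= |(-14) - (-10)| = 4

4


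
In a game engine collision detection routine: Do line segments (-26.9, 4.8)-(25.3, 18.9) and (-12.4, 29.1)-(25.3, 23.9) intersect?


Cross products: d1=-991.51, d2=-188.5, d3=1064.01, d4=261
d1*d2 < 0 and d3*d4 < 0? no

No, they don't intersect


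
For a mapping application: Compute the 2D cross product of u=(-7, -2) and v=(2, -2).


u x v = u_x*v_y - u_y*v_x = (-7)*(-2) - (-2)*2
= 14 - (-4) = 18

18


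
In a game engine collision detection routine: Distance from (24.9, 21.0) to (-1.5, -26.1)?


dx=-26.4, dy=-47.1
d^2 = (-26.4)^2 + (-47.1)^2 = 2915.37
d = sqrt(2915.37) = 53.9942

53.9942


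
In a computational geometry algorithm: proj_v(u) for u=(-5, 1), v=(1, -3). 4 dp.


u.v = -8, |v| = sqrt(10) = 3.1623
Scalar projection = u.v / |v| = -8 / sqrt(10) = -2.5298

-2.5298


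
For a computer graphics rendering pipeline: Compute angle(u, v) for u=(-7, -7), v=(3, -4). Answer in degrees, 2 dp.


u.v = 7, |u| = sqrt(98) = 9.8995, |v| = sqrt(25) = 5
cos(theta) = u.v/(|u||v|) = 7/sqrt(2450) = 0.141421
theta = acos(0.141421) = 81.87 degrees

81.87 degrees


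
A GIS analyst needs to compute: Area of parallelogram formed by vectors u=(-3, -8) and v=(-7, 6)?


|u x v| = |(-3)*6 - (-8)*(-7)|
= |(-18) - 56| = 74

74


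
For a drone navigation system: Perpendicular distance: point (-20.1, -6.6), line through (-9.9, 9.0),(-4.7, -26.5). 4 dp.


|cross product| = 443.22
|line direction| = sqrt(1287.29) = 35.8788
Distance = 443.22/sqrt(1287.29) = 12.3532

12.3532


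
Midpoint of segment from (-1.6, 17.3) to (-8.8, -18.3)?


M = (((-1.6)+(-8.8))/2, (17.3+(-18.3))/2)
= (-5.2, -0.5)

(-5.2, -0.5)


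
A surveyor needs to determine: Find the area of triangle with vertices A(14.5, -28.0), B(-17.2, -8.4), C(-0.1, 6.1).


Area = |x_A(y_B-y_C) + x_B(y_C-y_A) + x_C(y_A-y_B)|/2
= |(-210.25) + (-586.52) + 1.96|/2
= 794.81/2 = 397.405

397.405


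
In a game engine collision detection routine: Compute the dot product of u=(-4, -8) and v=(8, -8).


u . v = u_x*v_x + u_y*v_y = (-4)*8 + (-8)*(-8)
= (-32) + 64 = 32

32


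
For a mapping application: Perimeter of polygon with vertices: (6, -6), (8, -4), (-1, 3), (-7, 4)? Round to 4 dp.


Sides: (6, -6)->(8, -4): sqrt(8) = 2.828427, (8, -4)->(-1, 3): sqrt(130) = 11.401754, (-1, 3)->(-7, 4): sqrt(37) = 6.082763, (-7, 4)->(6, -6): sqrt(269) = 16.401219
Sum = 36.714163
Perimeter = 36.7142

36.7142


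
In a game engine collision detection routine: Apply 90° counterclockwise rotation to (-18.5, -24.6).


90° CCW: (x,y) -> (-y, x)
(-18.5,-24.6) -> (24.6, -18.5)

(24.6, -18.5)


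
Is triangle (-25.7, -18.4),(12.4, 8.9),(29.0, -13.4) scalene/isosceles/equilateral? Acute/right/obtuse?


Side lengths squared: AB^2=2196.9, BC^2=772.85, CA^2=3017.09
Sorted: [772.85, 2196.9, 3017.09]
By sides: Scalene, By angles: Obtuse

Scalene, Obtuse


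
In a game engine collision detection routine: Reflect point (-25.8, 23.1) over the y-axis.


Reflection over y-axis: (x,y) -> (-x,y)
(-25.8, 23.1) -> (25.8, 23.1)

(25.8, 23.1)


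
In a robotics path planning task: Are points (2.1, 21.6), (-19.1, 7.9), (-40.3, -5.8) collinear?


Cross product: ((-19.1)-2.1)*((-5.8)-21.6) - (7.9-21.6)*((-40.3)-2.1)
= 0

Yes, collinear


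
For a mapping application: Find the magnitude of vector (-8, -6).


|u| = sqrt((-8)^2 + (-6)^2) = sqrt(100) = 10

10


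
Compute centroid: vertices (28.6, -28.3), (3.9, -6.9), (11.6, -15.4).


Centroid = ((x_A+x_B+x_C)/3, (y_A+y_B+y_C)/3)
= ((28.6+3.9+11.6)/3, ((-28.3)+(-6.9)+(-15.4))/3)
= (14.7, -16.8667)

(14.7, -16.8667)


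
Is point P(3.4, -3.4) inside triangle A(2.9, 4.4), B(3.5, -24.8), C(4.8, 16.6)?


Cross products: AB x AP = 9.92, BC x BP = 31.96, CA x CP = 20.92
All same sign? yes

Yes, inside


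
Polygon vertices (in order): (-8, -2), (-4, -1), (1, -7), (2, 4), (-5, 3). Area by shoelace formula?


Shoelace sum: ((-8)*(-1) - (-4)*(-2)) + ((-4)*(-7) - 1*(-1)) + (1*4 - 2*(-7)) + (2*3 - (-5)*4) + ((-5)*(-2) - (-8)*3)
= 107
Area = |107|/2 = 53.5

53.5


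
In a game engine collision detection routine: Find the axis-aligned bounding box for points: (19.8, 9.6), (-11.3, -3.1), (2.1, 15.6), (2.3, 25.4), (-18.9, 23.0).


x range: [-18.9, 19.8]
y range: [-3.1, 25.4]
Bounding box: (-18.9,-3.1) to (19.8,25.4)

(-18.9,-3.1) to (19.8,25.4)


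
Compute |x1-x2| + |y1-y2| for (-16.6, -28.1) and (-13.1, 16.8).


|(-16.6)-(-13.1)| + |(-28.1)-16.8| = 3.5 + 44.9 = 48.4

48.4


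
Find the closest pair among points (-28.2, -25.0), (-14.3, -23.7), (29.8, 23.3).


d(P0,P1) = 13.9607, d(P0,P2) = 75.4777, d(P1,P2) = 64.4501
Closest: P0 and P1

Closest pair: (-28.2, -25.0) and (-14.3, -23.7), distance = 13.9607


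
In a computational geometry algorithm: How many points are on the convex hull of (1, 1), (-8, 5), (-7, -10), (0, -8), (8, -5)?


Convex hull vertices (CCW): (-8, 5), (-7, -10), (0, -8), (8, -5), (1, 1)
Count = 5

5


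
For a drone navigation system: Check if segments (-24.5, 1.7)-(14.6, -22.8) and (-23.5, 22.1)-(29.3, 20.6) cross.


Cross products: d1=-1078.62, d2=-2313.57, d3=822.14, d4=2057.09
d1*d2 < 0 and d3*d4 < 0? no

No, they don't intersect


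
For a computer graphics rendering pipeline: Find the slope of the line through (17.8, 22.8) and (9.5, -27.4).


slope = (y2-y1)/(x2-x1) = ((-27.4)-22.8)/(9.5-17.8) = (-50.2)/(-8.3) = 6.0482

6.0482


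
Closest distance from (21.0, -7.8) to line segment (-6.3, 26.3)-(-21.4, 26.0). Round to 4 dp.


Project P onto AB: t = 0 (clamped to [0,1])
Closest point on segment: (-6.3, 26.3)
Distance: 43.6818

43.6818


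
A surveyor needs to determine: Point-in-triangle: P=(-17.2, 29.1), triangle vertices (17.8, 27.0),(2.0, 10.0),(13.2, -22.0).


Cross products: AB x AP = -628.18, BC x BP = -400.48, CA x CP = 1724.66
All same sign? no

No, outside


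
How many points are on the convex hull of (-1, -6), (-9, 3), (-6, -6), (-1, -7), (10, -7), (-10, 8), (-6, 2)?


Convex hull vertices (CCW): (-10, 8), (-9, 3), (-6, -6), (-1, -7), (10, -7)
Count = 5

5


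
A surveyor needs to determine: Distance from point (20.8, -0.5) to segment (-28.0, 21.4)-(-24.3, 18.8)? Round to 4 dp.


Project P onto AB: t = 1 (clamped to [0,1])
Closest point on segment: (-24.3, 18.8)
Distance: 49.0561

49.0561


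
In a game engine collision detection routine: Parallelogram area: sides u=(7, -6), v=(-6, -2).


|u x v| = |7*(-2) - (-6)*(-6)|
= |(-14) - 36| = 50

50


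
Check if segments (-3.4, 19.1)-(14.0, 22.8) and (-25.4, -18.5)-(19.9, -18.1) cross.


Cross products: d1=1694.48, d2=1855.13, d3=-572.84, d4=-733.49
d1*d2 < 0 and d3*d4 < 0? no

No, they don't intersect


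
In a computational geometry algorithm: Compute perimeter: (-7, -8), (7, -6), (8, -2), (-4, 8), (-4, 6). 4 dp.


Sides: (-7, -8)->(7, -6): sqrt(200) = 14.142136, (7, -6)->(8, -2): sqrt(17) = 4.123106, (8, -2)->(-4, 8): sqrt(244) = 15.620499, (-4, 8)->(-4, 6): sqrt(4) = 2, (-4, 6)->(-7, -8): sqrt(205) = 14.317821
Sum = 50.203562
Perimeter = 50.2036

50.2036


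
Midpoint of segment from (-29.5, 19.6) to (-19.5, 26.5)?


M = (((-29.5)+(-19.5))/2, (19.6+26.5)/2)
= (-24.5, 23.05)

(-24.5, 23.05)


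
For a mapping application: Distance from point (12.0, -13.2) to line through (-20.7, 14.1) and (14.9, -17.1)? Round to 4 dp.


|cross product| = 48.36
|line direction| = sqrt(2240.8) = 47.3371
Distance = 48.36/sqrt(2240.8) = 1.0216

1.0216


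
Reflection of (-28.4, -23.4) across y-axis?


Reflection over y-axis: (x,y) -> (-x,y)
(-28.4, -23.4) -> (28.4, -23.4)

(28.4, -23.4)


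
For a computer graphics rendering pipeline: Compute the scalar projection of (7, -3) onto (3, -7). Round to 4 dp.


u.v = 42, |v| = sqrt(58) = 7.6158
Scalar projection = u.v / |v| = 42 / sqrt(58) = 5.5149

5.5149


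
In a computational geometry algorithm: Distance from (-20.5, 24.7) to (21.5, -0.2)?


dx=42, dy=-24.9
d^2 = 42^2 + (-24.9)^2 = 2384.01
d = sqrt(2384.01) = 48.8263

48.8263


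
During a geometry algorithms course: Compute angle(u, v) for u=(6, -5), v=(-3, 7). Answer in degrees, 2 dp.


u.v = -53, |u| = sqrt(61) = 7.8102, |v| = sqrt(58) = 7.6158
cos(theta) = u.v/(|u||v|) = -53/sqrt(3538) = -0.891039
theta = acos(-0.891039) = 153 degrees

153 degrees


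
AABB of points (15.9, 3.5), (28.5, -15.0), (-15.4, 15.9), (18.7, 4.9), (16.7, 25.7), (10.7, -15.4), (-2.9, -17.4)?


x range: [-15.4, 28.5]
y range: [-17.4, 25.7]
Bounding box: (-15.4,-17.4) to (28.5,25.7)

(-15.4,-17.4) to (28.5,25.7)


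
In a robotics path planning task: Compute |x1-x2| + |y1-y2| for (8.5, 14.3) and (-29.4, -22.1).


|8.5-(-29.4)| + |14.3-(-22.1)| = 37.9 + 36.4 = 74.3

74.3


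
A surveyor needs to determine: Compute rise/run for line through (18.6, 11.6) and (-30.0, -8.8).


slope = (y2-y1)/(x2-x1) = ((-8.8)-11.6)/((-30)-18.6) = (-20.4)/(-48.6) = 0.4198

0.4198


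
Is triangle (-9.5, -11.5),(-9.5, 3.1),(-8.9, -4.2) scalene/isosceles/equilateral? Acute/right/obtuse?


Side lengths squared: AB^2=213.16, BC^2=53.65, CA^2=53.65
Sorted: [53.65, 53.65, 213.16]
By sides: Isosceles, By angles: Obtuse

Isosceles, Obtuse


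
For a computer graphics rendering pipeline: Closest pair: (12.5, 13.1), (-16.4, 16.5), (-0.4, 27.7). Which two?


d(P0,P1) = 29.0993, d(P0,P2) = 19.4826, d(P1,P2) = 19.5305
Closest: P0 and P2

Closest pair: (12.5, 13.1) and (-0.4, 27.7), distance = 19.4826


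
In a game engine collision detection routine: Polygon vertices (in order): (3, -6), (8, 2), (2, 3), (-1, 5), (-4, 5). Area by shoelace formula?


Shoelace sum: (3*2 - 8*(-6)) + (8*3 - 2*2) + (2*5 - (-1)*3) + ((-1)*5 - (-4)*5) + ((-4)*(-6) - 3*5)
= 111
Area = |111|/2 = 55.5

55.5


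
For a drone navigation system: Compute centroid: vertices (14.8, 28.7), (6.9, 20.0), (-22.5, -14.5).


Centroid = ((x_A+x_B+x_C)/3, (y_A+y_B+y_C)/3)
= ((14.8+6.9+(-22.5))/3, (28.7+20+(-14.5))/3)
= (-0.2667, 11.4)

(-0.2667, 11.4)


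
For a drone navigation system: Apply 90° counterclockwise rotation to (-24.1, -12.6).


90° CCW: (x,y) -> (-y, x)
(-24.1,-12.6) -> (12.6, -24.1)

(12.6, -24.1)


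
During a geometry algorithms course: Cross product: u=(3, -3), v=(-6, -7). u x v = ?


u x v = u_x*v_y - u_y*v_x = 3*(-7) - (-3)*(-6)
= (-21) - 18 = -39

-39


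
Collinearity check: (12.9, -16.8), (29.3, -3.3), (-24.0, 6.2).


Cross product: (29.3-12.9)*(6.2-(-16.8)) - ((-3.3)-(-16.8))*((-24)-12.9)
= 875.35

No, not collinear
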